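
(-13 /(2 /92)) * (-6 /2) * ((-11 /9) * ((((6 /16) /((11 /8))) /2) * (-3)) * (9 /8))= 8073 /8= 1009.12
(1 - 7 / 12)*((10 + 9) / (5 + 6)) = 95 / 132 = 0.72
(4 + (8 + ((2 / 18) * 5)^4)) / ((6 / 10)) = 396785 / 19683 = 20.16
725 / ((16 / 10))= 3625 / 8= 453.12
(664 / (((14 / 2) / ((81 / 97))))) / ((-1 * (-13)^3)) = 53784 / 1491763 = 0.04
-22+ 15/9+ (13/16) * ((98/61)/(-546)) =-59543/2928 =-20.34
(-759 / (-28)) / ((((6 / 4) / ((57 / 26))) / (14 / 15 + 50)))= 918137 / 455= 2017.88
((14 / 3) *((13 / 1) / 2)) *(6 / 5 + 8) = 4186 / 15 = 279.07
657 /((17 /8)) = 5256 /17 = 309.18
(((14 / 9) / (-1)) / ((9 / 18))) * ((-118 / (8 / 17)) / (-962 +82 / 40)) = -140420 / 172791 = -0.81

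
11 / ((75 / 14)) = 154 / 75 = 2.05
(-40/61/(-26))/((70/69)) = 138/5551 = 0.02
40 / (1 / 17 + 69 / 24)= 5440 / 399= 13.63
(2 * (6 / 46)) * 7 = 42 / 23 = 1.83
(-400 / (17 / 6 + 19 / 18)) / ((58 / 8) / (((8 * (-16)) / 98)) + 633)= -0.16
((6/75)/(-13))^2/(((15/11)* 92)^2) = 121/50288062500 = 0.00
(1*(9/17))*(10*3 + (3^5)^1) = 2457/17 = 144.53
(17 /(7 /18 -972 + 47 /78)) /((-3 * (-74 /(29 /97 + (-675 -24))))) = 22467081 /407739112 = 0.06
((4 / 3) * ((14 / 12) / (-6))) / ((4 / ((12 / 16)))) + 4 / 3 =1.28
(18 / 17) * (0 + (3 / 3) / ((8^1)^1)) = 9 / 68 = 0.13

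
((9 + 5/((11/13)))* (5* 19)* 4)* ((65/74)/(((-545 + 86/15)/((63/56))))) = -34178625/3292223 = -10.38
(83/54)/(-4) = -83/216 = -0.38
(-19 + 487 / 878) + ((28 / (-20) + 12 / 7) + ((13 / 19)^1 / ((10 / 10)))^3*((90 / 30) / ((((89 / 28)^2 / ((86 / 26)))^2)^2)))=-18.12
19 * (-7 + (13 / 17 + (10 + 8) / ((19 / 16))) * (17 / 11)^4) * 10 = 15928.08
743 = 743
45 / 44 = 1.02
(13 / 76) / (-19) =-13 / 1444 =-0.01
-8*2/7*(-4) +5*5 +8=295/7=42.14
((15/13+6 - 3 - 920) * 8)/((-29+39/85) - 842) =2024020/240487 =8.42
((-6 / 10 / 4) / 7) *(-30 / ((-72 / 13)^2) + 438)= -53941 / 5760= -9.36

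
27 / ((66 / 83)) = 747 / 22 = 33.95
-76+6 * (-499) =-3070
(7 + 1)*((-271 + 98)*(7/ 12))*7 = -16954/ 3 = -5651.33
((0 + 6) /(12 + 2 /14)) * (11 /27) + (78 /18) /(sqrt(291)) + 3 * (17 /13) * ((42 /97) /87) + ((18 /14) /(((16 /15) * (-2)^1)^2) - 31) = -6115399448707 /200526842880 + 13 * sqrt(291) /873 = -30.24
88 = 88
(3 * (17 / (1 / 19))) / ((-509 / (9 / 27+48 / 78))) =-11951 / 6617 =-1.81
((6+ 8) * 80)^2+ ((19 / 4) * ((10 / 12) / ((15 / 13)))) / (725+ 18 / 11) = 721902185117 / 575496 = 1254400.00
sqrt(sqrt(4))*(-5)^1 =-5*sqrt(2) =-7.07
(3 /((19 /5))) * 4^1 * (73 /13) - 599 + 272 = -76389 /247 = -309.27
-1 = -1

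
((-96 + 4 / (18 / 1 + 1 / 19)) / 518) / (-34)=8213 / 1510229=0.01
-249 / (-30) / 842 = 83 / 8420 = 0.01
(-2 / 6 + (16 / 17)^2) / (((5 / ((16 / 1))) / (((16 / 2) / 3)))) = 61312 / 13005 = 4.71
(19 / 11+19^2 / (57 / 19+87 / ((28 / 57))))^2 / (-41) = -42851070025 / 126167402889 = -0.34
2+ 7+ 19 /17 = 10.12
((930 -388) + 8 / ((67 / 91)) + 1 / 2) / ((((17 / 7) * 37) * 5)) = 519057 / 421430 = 1.23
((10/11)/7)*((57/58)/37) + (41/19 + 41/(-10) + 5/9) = -195407041/141281910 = -1.38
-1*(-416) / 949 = 32 / 73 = 0.44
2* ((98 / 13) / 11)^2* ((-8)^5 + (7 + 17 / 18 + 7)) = -5662086220 / 184041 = -30765.35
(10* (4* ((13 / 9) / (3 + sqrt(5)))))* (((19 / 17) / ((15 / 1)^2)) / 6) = 247 / 6885 - 247* sqrt(5) / 20655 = 0.01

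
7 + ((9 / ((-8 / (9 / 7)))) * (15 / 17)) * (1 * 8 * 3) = -2812 / 119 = -23.63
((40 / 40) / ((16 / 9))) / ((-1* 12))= -3 / 64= -0.05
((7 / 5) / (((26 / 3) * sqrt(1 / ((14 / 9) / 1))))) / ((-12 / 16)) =-14 * sqrt(14) / 195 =-0.27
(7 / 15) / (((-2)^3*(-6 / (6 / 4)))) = 7 / 480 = 0.01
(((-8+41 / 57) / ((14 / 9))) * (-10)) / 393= 2075 / 17423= 0.12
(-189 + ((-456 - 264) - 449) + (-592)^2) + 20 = 349126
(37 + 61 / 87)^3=35287552000 / 658503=53587.53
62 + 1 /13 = 807 /13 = 62.08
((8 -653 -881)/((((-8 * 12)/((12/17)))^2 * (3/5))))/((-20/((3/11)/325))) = 763/132246400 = 0.00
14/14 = 1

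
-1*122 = -122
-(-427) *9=3843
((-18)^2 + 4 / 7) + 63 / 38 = 86777 / 266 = 326.23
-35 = -35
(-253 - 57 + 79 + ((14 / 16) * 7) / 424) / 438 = -783503 / 1485696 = -0.53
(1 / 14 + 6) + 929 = 13091 / 14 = 935.07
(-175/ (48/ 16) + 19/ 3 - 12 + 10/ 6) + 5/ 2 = -359/ 6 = -59.83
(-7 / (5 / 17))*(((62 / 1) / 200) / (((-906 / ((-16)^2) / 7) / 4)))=3305344 / 56625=58.37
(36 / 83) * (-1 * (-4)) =144 / 83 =1.73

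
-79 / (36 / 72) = -158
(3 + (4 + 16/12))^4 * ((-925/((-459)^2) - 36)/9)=-2963062890625/153586449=-19292.48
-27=-27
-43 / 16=-2.69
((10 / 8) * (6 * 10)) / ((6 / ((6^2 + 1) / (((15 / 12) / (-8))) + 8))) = -2860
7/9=0.78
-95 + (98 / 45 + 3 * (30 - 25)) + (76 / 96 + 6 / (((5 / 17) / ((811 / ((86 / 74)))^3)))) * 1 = 39685366356950075 / 5724504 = 6932542340.25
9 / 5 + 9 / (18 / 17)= 103 / 10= 10.30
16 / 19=0.84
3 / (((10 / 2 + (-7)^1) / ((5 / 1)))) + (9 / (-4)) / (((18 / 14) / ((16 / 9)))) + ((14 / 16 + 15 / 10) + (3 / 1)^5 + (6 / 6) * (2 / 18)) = 1879 / 8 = 234.88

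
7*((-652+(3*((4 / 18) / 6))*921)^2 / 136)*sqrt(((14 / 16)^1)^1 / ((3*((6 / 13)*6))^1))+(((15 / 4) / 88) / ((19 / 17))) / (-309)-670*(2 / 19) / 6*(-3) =24291435 / 688864+1119671*sqrt(546) / 5184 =5082.13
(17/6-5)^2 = 169/36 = 4.69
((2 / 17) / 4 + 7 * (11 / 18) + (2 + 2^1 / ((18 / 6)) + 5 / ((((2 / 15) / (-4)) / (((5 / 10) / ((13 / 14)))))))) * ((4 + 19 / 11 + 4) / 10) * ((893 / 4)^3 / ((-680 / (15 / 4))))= 4404706.67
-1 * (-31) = 31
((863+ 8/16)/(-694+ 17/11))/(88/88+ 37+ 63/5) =-8635/350382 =-0.02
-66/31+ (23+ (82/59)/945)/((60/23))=693594911/103704300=6.69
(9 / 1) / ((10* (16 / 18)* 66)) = 27 / 1760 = 0.02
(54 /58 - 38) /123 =-1075 /3567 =-0.30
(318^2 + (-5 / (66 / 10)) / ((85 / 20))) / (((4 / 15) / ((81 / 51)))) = 1914653160 / 3179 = 602281.59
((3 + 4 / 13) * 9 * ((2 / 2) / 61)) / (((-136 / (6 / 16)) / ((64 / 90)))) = -129 / 134810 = -0.00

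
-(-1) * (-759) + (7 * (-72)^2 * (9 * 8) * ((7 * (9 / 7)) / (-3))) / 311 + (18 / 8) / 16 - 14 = -517028305 / 19904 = -25976.10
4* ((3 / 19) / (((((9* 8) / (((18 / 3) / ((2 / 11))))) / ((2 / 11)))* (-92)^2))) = 0.00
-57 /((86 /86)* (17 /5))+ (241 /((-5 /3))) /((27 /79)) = -336488 /765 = -439.85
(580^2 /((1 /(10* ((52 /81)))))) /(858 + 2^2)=87464000 /34911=2505.34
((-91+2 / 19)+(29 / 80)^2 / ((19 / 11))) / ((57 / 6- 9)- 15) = 11043549 / 1763200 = 6.26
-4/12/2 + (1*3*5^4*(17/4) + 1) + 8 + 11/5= 478787/60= 7979.78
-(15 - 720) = 705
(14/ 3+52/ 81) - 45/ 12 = 505/ 324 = 1.56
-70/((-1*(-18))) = -35/9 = -3.89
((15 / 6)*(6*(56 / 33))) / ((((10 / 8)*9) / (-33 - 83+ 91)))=-56.57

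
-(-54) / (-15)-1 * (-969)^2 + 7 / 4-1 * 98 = -18781217 / 20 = -939060.85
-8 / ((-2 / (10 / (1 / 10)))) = 400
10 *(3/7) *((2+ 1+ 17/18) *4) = 1420/21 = 67.62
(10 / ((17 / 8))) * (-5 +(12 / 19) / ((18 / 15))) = -400 / 19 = -21.05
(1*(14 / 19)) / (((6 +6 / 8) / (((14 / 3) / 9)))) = 784 / 13851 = 0.06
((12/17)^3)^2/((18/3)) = 497664/24137569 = 0.02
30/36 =5/6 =0.83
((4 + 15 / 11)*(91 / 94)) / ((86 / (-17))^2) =1551641 / 7647464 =0.20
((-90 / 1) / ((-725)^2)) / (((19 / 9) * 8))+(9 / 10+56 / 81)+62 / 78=20075131357 / 8412943500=2.39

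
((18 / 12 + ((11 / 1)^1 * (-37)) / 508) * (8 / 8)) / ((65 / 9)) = 0.10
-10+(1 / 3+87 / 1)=232 / 3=77.33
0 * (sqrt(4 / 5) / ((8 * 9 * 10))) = 0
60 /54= 10 /9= 1.11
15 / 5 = 3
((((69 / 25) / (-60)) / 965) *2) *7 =-161 / 241250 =-0.00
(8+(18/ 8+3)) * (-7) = -371/ 4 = -92.75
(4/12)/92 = 1/276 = 0.00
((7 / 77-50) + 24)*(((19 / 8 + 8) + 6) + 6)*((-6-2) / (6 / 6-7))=-17005 / 22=-772.95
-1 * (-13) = 13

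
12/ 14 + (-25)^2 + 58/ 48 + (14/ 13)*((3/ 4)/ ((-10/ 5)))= 1368629/ 2184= 626.66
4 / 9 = 0.44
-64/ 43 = -1.49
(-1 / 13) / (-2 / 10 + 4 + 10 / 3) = -15 / 1391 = -0.01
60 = 60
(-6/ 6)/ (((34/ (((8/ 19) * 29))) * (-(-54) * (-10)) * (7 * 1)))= 29/ 305235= 0.00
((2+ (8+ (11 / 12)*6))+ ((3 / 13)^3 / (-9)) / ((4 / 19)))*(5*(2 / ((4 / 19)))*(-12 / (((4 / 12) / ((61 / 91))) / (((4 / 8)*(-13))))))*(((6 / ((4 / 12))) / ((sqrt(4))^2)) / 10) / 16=1826040429 / 562432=3246.69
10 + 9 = 19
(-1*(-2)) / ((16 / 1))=1 / 8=0.12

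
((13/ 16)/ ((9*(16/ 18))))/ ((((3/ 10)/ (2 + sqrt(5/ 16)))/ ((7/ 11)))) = 455*sqrt(5)/ 8448 + 455/ 1056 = 0.55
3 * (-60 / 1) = -180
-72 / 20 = -3.60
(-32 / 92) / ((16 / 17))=-17 / 46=-0.37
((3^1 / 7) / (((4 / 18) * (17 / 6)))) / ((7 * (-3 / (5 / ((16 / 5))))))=-675 / 13328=-0.05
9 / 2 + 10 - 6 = 17 / 2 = 8.50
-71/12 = -5.92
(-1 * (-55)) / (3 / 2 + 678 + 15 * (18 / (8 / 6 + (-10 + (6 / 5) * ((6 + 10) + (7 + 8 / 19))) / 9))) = 7865 / 108711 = 0.07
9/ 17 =0.53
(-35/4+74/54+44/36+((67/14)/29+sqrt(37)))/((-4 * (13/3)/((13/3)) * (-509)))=-131377/44637264+sqrt(37)/2036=0.00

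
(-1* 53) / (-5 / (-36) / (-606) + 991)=-1156248 / 21619651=-0.05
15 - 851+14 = -822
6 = 6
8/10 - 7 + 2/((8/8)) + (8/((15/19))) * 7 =1001/15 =66.73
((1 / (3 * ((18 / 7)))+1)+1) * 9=115 / 6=19.17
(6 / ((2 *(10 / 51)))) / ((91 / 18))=1377 / 455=3.03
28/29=0.97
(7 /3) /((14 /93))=31 /2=15.50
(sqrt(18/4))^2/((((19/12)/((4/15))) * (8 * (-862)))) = -9/81890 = -0.00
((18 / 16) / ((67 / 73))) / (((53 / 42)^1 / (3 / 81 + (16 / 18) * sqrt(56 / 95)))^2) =57232 * sqrt(1330) / 53637855 + 115719527 / 321827130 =0.40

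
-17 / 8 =-2.12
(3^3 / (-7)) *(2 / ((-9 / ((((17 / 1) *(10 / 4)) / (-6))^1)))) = -6.07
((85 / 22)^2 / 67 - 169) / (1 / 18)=-49257963 / 16214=-3037.99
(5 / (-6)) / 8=-5 / 48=-0.10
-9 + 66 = 57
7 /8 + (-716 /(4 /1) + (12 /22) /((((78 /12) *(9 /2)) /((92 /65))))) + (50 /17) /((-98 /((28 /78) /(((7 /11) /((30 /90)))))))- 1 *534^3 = -152273482.10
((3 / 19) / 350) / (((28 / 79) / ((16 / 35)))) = 474 / 814625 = 0.00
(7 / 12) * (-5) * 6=-35 / 2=-17.50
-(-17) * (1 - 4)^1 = -51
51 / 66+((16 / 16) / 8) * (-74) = -373 / 44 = -8.48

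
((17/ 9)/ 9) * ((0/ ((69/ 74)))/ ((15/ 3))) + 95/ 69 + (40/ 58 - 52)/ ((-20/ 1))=39443/ 10005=3.94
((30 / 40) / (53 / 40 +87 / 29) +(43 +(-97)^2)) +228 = 1674670 / 173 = 9680.17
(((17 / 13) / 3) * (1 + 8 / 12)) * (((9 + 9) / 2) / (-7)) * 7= -85 / 13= -6.54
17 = 17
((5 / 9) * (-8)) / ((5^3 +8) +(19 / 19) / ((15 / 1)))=-50 / 1497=-0.03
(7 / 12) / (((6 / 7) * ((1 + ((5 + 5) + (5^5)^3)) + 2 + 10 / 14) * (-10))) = -343 / 153808593819120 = -0.00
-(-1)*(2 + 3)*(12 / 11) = 60 / 11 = 5.45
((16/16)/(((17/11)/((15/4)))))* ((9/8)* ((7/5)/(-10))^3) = -101871/13600000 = -0.01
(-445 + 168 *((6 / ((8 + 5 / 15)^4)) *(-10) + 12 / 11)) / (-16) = 226718131 / 13750000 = 16.49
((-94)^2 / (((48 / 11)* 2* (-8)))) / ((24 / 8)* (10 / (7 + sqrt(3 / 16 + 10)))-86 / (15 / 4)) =275429165 / 37379072-3037375* sqrt(163) / 37379072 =6.33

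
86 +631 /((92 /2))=99.72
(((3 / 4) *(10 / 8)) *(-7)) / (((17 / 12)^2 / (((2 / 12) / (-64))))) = 315 / 36992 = 0.01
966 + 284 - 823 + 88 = 515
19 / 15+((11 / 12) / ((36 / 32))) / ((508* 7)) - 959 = -229884677 / 240030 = -957.73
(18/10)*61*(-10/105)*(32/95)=-3.52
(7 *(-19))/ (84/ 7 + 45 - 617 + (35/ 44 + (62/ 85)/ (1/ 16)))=497420/ 2047777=0.24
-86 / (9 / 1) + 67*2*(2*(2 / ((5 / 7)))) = 33338 / 45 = 740.84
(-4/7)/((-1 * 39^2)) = 4/10647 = 0.00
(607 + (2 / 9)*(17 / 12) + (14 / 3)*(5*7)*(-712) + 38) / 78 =-6244993 / 4212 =-1482.67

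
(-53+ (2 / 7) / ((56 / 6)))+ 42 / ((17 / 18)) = -14159 / 1666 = -8.50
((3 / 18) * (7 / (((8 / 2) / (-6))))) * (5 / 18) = -35 / 72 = -0.49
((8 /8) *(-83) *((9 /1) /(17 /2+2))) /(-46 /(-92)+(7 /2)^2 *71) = -1992 /24367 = -0.08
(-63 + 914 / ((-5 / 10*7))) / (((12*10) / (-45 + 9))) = 6807 / 70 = 97.24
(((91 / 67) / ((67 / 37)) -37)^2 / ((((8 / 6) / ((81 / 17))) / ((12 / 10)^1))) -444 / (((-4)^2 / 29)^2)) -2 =457604568704413 / 109622098240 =4174.38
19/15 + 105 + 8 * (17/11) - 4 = 18914/165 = 114.63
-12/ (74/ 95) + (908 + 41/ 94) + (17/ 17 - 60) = 2900759/ 3478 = 834.03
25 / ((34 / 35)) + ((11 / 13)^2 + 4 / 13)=26.76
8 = 8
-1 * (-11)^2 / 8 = -121 / 8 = -15.12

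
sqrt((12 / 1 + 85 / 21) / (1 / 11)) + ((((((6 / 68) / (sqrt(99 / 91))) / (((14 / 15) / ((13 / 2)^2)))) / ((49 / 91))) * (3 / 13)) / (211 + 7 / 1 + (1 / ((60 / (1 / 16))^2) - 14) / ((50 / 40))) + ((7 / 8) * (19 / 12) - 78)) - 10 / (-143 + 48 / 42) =-810755 / 10592 + 547560000 * sqrt(1001) / 2182934485963 + sqrt(77847) / 21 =-63.25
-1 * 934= -934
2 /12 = 1 /6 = 0.17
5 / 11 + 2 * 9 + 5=258 / 11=23.45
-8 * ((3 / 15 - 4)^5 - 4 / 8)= 19821292 / 3125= 6342.81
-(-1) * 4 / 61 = 4 / 61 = 0.07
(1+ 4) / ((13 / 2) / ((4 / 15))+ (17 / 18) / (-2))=360 / 1721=0.21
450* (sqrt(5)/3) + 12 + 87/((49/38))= 3894/49 + 150* sqrt(5)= 414.88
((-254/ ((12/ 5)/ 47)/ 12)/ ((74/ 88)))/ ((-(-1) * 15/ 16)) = -525.80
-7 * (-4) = 28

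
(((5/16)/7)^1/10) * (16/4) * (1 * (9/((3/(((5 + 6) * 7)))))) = 33/8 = 4.12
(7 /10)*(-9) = -63 /10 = -6.30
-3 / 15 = -1 / 5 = -0.20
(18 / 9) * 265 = 530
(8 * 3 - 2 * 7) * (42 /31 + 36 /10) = 1536 /31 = 49.55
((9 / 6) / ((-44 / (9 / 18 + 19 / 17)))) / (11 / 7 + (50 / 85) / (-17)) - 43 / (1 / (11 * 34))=-799984793 / 49744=-16082.04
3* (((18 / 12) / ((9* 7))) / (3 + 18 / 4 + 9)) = 1 / 231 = 0.00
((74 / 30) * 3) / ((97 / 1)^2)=37 / 47045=0.00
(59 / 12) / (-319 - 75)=-59 / 4728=-0.01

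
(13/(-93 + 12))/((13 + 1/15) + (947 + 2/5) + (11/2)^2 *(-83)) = 260/2511459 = 0.00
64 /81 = 0.79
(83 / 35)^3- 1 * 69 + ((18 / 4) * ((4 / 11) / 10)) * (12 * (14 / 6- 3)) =-26869868 / 471625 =-56.97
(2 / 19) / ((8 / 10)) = 5 / 38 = 0.13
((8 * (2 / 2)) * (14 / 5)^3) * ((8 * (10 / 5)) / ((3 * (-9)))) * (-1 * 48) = 5619712 / 1125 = 4995.30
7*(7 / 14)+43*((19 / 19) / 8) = 8.88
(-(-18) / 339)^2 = 36 / 12769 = 0.00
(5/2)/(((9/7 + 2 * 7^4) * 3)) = 35/201738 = 0.00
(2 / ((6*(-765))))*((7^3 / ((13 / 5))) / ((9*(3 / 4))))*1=-1372 / 161109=-0.01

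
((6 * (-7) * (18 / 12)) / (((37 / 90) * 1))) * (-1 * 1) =5670 / 37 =153.24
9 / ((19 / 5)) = 45 / 19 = 2.37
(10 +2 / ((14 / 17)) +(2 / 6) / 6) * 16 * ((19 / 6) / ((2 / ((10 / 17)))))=597740 / 3213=186.04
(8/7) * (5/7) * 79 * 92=5933.06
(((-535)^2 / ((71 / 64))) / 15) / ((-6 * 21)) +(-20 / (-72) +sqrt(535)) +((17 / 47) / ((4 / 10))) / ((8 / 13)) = -1359912605 / 10091088 +sqrt(535) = -111.63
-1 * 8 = -8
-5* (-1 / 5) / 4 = 1 / 4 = 0.25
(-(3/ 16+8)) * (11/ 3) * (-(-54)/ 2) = -12969/ 16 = -810.56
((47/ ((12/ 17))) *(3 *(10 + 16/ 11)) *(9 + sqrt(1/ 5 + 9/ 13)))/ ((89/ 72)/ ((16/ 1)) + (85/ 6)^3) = 86982336 *sqrt(3770)/ 7025780905 + 782841024/ 108088937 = 8.00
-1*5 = -5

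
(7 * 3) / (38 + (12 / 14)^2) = 1029 / 1898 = 0.54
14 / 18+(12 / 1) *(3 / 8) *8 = 331 / 9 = 36.78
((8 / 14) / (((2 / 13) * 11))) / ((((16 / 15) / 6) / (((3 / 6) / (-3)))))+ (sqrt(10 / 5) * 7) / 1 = -195 / 616+ 7 * sqrt(2) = 9.58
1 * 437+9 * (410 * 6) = 22577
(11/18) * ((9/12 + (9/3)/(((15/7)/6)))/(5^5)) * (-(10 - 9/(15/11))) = -0.01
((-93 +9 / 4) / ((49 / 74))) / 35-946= -949.92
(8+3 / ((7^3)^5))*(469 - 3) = 17698909309068902 / 4747561509943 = 3728.00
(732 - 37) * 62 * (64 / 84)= 689440 / 21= 32830.48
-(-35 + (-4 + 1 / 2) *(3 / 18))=427 / 12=35.58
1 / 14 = 0.07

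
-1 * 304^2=-92416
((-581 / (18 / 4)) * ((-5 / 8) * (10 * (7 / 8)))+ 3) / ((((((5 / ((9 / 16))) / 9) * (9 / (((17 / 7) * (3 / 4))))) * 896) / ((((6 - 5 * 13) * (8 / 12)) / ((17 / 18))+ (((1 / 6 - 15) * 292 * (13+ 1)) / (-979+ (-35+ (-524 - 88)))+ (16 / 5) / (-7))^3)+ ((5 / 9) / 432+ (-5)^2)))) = 863250911351346991577436089 / 106540387634526289920000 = 8102.57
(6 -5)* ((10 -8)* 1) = 2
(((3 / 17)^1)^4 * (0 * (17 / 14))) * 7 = 0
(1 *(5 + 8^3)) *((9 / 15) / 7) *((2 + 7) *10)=3988.29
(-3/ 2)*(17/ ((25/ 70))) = -357/ 5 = -71.40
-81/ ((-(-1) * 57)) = -27/ 19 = -1.42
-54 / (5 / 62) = -3348 / 5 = -669.60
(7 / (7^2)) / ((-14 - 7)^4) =1 / 1361367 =0.00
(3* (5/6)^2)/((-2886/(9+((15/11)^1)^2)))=-1825/232804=-0.01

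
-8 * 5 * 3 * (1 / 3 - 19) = 2240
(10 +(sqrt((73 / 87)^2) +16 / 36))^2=8673025 / 68121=127.32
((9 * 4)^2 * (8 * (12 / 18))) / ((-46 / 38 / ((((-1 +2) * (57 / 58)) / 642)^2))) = -2963088 / 221458007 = -0.01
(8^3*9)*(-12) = -55296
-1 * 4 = -4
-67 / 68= -0.99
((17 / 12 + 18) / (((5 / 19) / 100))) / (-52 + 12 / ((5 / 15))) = -22135 / 48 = -461.15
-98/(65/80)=-1568/13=-120.62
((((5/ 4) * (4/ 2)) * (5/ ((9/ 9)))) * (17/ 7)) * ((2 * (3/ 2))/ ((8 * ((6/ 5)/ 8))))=2125/ 28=75.89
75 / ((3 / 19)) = 475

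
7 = 7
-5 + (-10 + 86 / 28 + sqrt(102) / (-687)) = -167 / 14 - sqrt(102) / 687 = -11.94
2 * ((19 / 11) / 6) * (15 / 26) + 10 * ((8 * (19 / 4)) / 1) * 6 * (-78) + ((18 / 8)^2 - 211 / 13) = -406922713 / 2288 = -177850.84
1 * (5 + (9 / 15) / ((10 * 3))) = 251 / 50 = 5.02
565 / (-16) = -565 / 16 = -35.31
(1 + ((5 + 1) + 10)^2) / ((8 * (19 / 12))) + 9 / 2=471 / 19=24.79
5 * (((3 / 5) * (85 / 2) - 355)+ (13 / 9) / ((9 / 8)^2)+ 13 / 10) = -1192129 / 729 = -1635.29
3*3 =9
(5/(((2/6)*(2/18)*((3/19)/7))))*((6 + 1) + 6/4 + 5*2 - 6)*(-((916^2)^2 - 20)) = -52669120026615750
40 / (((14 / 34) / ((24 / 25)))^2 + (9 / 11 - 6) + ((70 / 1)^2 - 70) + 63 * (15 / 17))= 73244160 / 8936868587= 0.01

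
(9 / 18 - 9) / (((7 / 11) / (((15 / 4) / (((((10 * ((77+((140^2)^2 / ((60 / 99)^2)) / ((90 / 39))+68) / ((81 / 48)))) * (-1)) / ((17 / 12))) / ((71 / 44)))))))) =0.00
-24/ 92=-0.26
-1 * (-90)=90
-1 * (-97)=97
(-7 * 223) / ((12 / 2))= -1561 / 6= -260.17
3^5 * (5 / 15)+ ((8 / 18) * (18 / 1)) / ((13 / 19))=1205 / 13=92.69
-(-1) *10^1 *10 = 100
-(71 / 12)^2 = -5041 / 144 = -35.01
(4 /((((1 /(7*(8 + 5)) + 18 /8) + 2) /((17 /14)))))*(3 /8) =221 /517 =0.43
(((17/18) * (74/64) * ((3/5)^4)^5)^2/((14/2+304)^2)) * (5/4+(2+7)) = 2434727255745141198494001/14412552118301391601562500000000000000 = 0.00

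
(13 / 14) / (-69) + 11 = 10613 / 966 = 10.99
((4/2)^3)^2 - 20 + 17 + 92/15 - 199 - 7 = -2083/15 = -138.87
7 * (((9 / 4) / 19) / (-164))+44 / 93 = 542557 / 1159152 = 0.47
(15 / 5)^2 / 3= 3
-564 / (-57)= 188 / 19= 9.89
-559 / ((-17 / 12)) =6708 / 17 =394.59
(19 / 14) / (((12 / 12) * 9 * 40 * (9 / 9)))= 19 / 5040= 0.00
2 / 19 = 0.11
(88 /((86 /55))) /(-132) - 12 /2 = -829 /129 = -6.43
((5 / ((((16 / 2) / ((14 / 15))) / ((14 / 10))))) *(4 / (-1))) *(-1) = 49 / 15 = 3.27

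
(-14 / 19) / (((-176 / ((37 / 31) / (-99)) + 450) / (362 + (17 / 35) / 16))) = -2500423 / 141054480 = -0.02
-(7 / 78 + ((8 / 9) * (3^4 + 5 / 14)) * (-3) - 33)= 45475 / 182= 249.86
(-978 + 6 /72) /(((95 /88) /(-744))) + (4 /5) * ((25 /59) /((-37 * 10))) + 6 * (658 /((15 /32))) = 141515786514 /207385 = 682381.98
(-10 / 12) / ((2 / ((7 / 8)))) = -0.36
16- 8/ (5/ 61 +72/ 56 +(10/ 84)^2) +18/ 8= 7411261/ 594772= 12.46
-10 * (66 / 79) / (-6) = 110 / 79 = 1.39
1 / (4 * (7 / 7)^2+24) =1 / 28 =0.04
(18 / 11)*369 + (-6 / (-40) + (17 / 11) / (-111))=14748563 / 24420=603.95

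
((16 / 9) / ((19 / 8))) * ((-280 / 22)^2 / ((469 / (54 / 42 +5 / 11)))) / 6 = 51200 / 682803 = 0.07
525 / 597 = 175 / 199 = 0.88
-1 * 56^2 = -3136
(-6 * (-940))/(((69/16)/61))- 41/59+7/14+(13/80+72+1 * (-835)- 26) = 8574976241/108560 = 78988.36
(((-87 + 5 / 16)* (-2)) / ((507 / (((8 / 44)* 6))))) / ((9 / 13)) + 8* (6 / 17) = 147131 / 43758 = 3.36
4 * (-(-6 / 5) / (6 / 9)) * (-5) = -36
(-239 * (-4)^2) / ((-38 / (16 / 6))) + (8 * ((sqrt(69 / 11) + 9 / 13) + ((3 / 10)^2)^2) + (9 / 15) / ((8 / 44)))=8 * sqrt(759) / 11 + 128403323 / 463125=297.29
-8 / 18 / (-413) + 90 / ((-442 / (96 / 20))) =-801988 / 821457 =-0.98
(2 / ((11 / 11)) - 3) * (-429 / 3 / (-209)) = -13 / 19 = -0.68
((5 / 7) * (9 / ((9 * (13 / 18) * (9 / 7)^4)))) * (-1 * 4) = -1.45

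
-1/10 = -0.10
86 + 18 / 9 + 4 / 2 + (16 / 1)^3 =4186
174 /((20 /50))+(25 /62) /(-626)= 16883195 /38812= 435.00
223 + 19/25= 5594/25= 223.76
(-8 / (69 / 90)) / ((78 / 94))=-3760 / 299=-12.58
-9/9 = -1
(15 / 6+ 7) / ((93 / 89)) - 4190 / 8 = -191453 / 372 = -514.66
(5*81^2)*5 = 164025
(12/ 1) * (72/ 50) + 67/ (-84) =34613/ 2100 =16.48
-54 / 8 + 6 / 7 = -165 / 28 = -5.89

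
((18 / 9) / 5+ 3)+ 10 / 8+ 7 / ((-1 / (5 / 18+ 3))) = -18.29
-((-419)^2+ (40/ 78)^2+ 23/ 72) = -2136233335/ 12168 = -175561.58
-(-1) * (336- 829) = -493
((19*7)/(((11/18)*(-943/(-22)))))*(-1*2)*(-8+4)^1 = 38304/943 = 40.62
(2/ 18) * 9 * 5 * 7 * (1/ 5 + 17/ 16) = 707/ 16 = 44.19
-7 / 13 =-0.54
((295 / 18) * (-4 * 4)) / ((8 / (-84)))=8260 / 3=2753.33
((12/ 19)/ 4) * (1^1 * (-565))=-1695/ 19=-89.21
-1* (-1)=1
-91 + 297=206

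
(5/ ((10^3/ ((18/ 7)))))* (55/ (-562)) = -99/ 78680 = -0.00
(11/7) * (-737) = -8107/7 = -1158.14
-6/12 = -1/2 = -0.50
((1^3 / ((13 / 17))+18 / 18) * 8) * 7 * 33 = 55440 / 13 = 4264.62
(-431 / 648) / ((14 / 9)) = -431 / 1008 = -0.43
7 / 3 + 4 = 19 / 3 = 6.33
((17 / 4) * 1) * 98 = 833 / 2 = 416.50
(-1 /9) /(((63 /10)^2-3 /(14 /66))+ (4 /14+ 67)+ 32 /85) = -0.00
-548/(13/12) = -6576/13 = -505.85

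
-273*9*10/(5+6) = -24570/11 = -2233.64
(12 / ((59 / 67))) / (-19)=-804 / 1121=-0.72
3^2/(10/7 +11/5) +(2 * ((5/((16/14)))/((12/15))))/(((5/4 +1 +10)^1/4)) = 5380/889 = 6.05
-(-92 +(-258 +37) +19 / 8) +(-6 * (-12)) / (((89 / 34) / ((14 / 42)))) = 227693 / 712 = 319.79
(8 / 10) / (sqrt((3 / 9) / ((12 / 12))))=4* sqrt(3) / 5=1.39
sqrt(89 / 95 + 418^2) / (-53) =-sqrt(1576892555) / 5035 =-7.89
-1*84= -84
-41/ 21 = -1.95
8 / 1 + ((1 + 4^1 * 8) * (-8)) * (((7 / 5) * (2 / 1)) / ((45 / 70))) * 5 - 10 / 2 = -17239 / 3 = -5746.33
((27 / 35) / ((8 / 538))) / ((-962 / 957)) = -6950691 / 134680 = -51.61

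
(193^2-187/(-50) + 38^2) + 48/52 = 25153481/650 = 38697.66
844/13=64.92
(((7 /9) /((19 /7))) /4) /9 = 49 /6156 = 0.01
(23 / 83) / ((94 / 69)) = 1587 / 7802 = 0.20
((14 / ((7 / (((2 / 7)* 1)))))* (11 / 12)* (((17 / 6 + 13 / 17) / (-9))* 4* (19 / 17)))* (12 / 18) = -306812 / 491589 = -0.62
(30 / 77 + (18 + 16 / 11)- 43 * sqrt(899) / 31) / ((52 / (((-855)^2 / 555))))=18616770 / 37037- 2095605 * sqrt(899) / 59644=-550.82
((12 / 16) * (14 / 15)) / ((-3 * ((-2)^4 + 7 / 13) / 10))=-91 / 645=-0.14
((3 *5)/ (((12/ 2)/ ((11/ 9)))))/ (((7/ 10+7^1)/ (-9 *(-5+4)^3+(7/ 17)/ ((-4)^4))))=3.57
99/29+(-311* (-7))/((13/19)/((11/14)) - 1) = -13192124/783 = -16848.18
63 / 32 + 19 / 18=871 / 288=3.02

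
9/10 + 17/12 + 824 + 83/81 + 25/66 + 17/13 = 192052589/231660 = 829.03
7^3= 343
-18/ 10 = -9/ 5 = -1.80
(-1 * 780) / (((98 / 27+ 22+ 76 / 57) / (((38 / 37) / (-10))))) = 1539 / 518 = 2.97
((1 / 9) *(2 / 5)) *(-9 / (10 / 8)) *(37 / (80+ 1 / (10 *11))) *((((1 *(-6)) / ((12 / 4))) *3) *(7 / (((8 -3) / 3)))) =820512 / 220025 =3.73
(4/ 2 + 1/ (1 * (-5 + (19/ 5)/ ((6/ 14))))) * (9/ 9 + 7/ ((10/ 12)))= 6157/ 290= 21.23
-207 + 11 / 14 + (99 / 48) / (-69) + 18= -484917 / 2576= -188.24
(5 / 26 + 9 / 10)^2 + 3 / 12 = 1.44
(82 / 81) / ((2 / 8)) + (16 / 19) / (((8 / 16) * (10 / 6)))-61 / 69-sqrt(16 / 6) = 739063 / 176985-2 * sqrt(6) / 3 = 2.54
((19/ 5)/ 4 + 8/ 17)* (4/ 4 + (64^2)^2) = 8103395811/ 340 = 23833517.09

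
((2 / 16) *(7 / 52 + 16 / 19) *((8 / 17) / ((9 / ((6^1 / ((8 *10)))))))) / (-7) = -193 / 2821728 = -0.00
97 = 97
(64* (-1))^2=4096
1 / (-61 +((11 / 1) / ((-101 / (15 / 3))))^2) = -10201 / 619236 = -0.02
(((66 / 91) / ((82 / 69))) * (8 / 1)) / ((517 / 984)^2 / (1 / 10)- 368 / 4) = -215094528 / 3931503121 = -0.05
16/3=5.33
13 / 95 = 0.14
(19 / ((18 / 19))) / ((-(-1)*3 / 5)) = 1805 / 54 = 33.43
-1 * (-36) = 36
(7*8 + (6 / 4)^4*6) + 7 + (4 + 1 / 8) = 195 / 2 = 97.50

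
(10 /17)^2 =100 /289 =0.35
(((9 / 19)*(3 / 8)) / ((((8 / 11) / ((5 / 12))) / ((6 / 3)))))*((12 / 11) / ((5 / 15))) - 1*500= -303595 / 608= -499.33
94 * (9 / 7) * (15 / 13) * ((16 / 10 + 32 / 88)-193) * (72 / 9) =-213121.01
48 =48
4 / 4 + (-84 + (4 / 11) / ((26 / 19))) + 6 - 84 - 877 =-148396 / 143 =-1037.73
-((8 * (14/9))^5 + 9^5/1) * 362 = -129416126.38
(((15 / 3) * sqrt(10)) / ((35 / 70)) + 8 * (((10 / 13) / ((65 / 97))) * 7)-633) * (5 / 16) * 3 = -1441695 / 2704 + 75 * sqrt(10) / 8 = -503.52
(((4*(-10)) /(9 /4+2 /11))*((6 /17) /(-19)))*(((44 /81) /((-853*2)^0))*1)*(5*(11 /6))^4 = 88578050000 /75584907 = 1171.90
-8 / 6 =-4 / 3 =-1.33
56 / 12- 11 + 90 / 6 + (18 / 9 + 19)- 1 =86 / 3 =28.67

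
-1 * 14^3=-2744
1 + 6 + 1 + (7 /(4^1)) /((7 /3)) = 35 /4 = 8.75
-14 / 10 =-7 / 5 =-1.40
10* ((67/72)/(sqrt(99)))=335* sqrt(11)/1188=0.94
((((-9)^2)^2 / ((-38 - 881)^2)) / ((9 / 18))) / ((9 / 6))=8748 / 844561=0.01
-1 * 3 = -3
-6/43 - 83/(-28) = 3401/1204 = 2.82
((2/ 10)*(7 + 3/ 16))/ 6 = 23/ 96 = 0.24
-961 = -961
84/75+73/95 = 897/475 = 1.89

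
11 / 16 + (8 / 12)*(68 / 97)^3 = 40180033 / 43808304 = 0.92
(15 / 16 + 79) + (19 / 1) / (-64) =5097 / 64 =79.64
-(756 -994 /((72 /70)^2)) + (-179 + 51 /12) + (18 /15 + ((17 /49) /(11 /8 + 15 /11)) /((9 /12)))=10.16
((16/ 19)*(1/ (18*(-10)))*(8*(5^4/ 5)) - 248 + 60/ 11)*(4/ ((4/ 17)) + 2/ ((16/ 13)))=-17322293/ 3762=-4604.54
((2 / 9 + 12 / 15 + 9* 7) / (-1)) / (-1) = 2881 / 45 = 64.02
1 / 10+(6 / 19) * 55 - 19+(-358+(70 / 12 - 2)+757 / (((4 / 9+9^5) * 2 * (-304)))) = -344798135191 / 969355680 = -355.70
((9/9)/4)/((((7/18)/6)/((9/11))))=243/77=3.16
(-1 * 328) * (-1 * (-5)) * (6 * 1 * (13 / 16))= -7995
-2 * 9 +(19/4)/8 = -557/32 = -17.41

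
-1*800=-800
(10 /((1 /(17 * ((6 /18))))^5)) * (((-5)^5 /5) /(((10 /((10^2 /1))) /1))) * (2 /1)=-177482125000 /243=-730379115.23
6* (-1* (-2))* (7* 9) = 756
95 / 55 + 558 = 6157 / 11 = 559.73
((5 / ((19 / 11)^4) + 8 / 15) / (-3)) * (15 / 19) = -2140643 / 7428297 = -0.29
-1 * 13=-13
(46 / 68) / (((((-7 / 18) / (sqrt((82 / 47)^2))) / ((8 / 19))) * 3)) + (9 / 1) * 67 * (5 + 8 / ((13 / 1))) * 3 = 10157.80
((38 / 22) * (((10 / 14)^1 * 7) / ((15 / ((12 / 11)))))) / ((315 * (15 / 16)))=1216 / 571725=0.00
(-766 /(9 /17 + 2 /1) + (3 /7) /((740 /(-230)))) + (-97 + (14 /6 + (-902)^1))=-86844349 /66822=-1299.64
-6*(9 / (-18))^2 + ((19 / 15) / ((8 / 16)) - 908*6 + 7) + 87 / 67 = -10931723 / 2010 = -5438.67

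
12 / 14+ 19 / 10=193 / 70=2.76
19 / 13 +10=149 / 13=11.46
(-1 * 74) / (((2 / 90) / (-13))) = 43290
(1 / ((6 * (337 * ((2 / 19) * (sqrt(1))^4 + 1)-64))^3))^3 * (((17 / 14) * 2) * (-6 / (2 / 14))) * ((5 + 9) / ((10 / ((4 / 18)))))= -38399836035701 / 308416790636849527856196023553295675973760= -0.00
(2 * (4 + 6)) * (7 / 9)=140 / 9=15.56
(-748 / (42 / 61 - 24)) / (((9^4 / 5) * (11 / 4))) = 41480 / 4664871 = 0.01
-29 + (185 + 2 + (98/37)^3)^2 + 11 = 108390696294447/2565726409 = 42245.62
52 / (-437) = -52 / 437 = -0.12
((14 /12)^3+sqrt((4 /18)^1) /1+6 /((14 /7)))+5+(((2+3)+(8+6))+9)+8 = sqrt(2) /3+9847 /216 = 46.06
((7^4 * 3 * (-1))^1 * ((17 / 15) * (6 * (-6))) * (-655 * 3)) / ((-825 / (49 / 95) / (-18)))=-169778801304 / 26125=-6498710.10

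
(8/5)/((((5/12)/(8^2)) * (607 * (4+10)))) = 3072/106225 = 0.03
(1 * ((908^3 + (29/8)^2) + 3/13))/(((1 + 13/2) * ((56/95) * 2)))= 3944693149157/46592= 84664602.27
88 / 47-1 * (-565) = 26643 / 47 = 566.87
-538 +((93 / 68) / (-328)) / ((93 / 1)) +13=-11709601 / 22304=-525.00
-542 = -542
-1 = -1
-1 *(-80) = 80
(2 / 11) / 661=2 / 7271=0.00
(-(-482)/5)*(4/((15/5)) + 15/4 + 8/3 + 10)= 17111/10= 1711.10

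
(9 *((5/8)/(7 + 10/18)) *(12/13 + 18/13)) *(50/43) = 151875/76024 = 2.00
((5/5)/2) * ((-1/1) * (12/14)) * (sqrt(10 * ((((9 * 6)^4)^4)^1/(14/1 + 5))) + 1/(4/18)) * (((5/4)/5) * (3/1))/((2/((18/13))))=-1464114717117504 * sqrt(190)/1729-729/728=-11672312689070.09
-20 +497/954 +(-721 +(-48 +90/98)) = -36815311/46746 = -787.56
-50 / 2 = -25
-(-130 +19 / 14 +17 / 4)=124.39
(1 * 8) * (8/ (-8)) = -8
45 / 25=9 / 5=1.80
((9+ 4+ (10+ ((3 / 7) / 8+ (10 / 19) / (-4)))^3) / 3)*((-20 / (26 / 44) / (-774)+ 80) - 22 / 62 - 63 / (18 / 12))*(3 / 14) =7007979796142778305 / 2630079830117376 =2664.55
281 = 281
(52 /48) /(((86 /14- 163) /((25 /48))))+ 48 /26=15149177 /8221824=1.84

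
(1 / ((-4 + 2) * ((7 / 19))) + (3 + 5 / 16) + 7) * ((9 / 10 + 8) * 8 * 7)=89267 / 20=4463.35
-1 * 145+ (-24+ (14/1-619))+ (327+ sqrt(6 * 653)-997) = -1444+ sqrt(3918) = -1381.41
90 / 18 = 5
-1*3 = -3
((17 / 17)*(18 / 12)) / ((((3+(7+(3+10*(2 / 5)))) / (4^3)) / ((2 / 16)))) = 12 / 17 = 0.71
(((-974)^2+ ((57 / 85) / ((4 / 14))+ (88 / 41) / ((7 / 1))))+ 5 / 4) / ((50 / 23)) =2129160255023 / 4879000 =436392.76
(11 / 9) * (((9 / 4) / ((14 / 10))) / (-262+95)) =-55 / 4676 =-0.01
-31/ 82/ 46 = -31/ 3772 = -0.01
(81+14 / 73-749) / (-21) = 16250 / 511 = 31.80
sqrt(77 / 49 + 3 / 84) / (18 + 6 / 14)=sqrt(35) / 86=0.07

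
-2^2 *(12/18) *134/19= -1072/57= -18.81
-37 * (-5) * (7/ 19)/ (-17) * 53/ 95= -13727/ 6137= -2.24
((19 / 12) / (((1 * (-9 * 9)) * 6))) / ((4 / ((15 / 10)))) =-19 / 15552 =-0.00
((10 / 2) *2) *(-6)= -60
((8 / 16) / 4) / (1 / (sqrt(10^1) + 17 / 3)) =sqrt(10) / 8 + 17 / 24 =1.10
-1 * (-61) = 61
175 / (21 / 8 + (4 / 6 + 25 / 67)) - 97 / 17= 4212179 / 100181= 42.05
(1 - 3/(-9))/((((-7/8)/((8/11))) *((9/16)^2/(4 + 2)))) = -131072/6237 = -21.02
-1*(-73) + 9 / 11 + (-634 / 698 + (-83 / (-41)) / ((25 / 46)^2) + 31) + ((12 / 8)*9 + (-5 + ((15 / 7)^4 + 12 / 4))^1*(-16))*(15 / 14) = -1335551810505749 / 6613512482500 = -201.94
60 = 60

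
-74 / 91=-0.81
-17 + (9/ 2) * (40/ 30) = -11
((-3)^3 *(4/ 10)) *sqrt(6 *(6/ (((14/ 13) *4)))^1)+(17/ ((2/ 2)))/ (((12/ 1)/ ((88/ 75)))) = 374/ 225 - 81 *sqrt(182)/ 35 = -29.56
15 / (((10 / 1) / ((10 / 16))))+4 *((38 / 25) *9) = 22263 / 400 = 55.66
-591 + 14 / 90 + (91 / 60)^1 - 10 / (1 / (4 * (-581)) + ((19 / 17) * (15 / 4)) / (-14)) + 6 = -2345092511 / 4264020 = -549.97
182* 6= 1092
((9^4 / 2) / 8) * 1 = 6561 / 16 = 410.06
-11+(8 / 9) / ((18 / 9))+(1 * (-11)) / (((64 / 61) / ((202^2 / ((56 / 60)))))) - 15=-924109105 / 2016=-458387.45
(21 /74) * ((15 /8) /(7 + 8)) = 21 /592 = 0.04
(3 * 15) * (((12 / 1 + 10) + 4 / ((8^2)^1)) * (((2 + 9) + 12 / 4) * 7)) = 778365 / 8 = 97295.62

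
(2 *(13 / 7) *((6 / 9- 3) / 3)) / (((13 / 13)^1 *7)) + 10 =604 / 63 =9.59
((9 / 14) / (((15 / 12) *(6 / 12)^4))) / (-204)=-24 / 595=-0.04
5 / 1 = 5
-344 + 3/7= -343.57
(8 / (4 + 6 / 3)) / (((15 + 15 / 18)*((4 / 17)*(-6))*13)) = -17 / 3705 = -0.00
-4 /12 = -1 /3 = -0.33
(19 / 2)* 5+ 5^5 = 6345 / 2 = 3172.50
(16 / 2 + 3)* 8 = 88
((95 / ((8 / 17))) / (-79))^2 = 6.53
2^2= 4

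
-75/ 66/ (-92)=25/ 2024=0.01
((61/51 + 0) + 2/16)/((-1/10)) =-2695/204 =-13.21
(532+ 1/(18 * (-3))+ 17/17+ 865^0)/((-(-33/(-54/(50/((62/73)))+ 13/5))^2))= -745052239/536604750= -1.39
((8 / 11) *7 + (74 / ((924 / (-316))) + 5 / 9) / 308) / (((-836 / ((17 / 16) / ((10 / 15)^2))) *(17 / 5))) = -0.00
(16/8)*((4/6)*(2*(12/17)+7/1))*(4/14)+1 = 1501/357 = 4.20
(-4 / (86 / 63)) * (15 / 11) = -1890 / 473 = -4.00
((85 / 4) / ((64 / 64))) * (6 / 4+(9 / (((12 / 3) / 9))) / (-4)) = -4845 / 64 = -75.70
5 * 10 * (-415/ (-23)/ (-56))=-10375/ 644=-16.11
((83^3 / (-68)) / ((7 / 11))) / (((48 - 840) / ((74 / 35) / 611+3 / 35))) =1.49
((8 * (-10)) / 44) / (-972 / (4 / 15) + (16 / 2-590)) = 20 / 46497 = 0.00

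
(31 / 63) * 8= 3.94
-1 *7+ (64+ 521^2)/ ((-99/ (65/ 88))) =-17708809/ 8712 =-2032.69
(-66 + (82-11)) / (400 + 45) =1 / 89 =0.01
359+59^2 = 3840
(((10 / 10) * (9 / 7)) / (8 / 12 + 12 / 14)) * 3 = 81 / 32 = 2.53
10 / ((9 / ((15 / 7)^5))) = 50.20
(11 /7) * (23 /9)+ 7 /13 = 3730 /819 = 4.55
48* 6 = 288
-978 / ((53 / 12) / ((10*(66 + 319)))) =-45183600 / 53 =-852520.75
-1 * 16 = -16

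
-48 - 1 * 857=-905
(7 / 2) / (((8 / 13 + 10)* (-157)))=-91 / 43332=-0.00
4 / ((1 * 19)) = 4 / 19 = 0.21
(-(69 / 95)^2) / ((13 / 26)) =-9522 / 9025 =-1.06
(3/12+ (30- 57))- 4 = -123/4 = -30.75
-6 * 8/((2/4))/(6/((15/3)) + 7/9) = -4320/89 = -48.54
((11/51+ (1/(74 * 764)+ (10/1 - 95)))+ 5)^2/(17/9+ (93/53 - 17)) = -2804795573545647917/5885123817861824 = -476.59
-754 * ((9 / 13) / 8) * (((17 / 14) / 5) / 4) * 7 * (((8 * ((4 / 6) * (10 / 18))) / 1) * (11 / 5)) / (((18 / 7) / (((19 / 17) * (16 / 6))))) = -84854 / 405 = -209.52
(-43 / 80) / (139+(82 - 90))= -43 / 10480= -0.00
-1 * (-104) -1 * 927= -823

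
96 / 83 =1.16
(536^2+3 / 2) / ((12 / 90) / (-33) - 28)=-284424525 / 27724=-10259.14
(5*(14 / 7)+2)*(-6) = -72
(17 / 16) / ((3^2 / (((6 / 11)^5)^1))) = 918 / 161051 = 0.01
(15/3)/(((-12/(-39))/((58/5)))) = 377/2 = 188.50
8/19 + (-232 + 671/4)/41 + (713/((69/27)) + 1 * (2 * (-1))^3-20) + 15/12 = 195610/779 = 251.10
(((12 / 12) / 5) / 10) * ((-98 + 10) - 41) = -129 / 50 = -2.58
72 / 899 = 0.08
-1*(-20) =20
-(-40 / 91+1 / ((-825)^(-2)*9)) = -6881835 / 91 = -75624.56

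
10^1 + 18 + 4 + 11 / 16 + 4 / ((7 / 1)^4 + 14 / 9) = 11309405 / 345968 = 32.69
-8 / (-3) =8 / 3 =2.67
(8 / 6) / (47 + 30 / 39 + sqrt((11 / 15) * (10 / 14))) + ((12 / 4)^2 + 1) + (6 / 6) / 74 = 10.04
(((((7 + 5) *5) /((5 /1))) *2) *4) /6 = 16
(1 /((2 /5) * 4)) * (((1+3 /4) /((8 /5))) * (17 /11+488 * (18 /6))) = 2821175 /2816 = 1001.84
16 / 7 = 2.29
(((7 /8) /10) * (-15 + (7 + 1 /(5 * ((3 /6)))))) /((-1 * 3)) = 133 /600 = 0.22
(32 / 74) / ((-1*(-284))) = 4 / 2627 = 0.00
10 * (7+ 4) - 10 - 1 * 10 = 90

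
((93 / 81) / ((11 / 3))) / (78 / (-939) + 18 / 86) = 417229 / 168201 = 2.48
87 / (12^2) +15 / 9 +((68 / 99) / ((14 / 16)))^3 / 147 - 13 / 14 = 1053265069393 / 782775134064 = 1.35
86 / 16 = 43 / 8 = 5.38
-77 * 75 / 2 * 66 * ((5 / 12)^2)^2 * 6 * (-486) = 1071984375 / 64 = 16749755.86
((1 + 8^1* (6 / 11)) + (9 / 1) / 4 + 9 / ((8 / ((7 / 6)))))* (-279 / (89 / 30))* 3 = -19723905 / 7832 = -2518.37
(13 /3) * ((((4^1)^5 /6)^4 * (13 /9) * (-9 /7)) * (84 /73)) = -46454366273536 /5913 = -7856310886.78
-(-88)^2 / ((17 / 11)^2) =-937024 / 289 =-3242.30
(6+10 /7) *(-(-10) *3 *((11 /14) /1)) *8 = 68640 /49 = 1400.82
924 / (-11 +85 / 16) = -2112 / 13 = -162.46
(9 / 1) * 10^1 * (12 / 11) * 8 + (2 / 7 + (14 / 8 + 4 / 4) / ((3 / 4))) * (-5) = 176875 / 231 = 765.69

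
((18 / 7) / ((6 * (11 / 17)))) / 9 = 17 / 231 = 0.07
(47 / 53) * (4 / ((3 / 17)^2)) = 54332 / 477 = 113.90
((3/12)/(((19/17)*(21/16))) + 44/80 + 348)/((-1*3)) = -2782789/23940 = -116.24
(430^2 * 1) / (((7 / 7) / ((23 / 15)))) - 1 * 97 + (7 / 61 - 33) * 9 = 51811027 / 183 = 283120.37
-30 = -30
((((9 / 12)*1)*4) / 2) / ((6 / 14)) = 7 / 2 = 3.50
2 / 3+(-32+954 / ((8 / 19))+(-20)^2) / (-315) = -277 / 36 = -7.69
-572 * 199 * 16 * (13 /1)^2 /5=-307790912 /5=-61558182.40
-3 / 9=-1 / 3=-0.33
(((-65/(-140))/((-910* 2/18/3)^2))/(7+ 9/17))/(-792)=-1377/20090470400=-0.00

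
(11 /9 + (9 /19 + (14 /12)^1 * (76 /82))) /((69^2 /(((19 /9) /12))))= 0.00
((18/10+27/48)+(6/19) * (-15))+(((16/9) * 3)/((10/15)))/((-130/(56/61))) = -2930033/1205360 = -2.43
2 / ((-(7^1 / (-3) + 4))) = -6 / 5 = -1.20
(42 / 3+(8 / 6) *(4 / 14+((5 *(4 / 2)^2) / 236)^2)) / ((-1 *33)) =-350654 / 804111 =-0.44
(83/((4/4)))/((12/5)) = 415/12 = 34.58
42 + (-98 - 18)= -74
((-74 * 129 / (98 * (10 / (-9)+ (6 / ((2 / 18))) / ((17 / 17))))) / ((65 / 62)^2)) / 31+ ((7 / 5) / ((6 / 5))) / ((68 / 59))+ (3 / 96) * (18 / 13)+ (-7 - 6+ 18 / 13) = -12551238041 / 1182526800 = -10.61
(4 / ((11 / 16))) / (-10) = -32 / 55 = -0.58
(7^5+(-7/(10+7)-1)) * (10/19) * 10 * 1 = 28569500/323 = 88450.46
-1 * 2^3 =-8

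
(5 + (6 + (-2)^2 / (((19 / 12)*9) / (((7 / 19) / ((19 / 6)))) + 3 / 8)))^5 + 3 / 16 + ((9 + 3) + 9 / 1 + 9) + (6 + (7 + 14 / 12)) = 3605226021553492711 / 22051266450000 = 163492.92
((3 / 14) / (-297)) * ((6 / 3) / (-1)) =1 / 693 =0.00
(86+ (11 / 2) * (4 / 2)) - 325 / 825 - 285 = -6217 / 33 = -188.39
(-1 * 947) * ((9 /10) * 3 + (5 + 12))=-186559 /10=-18655.90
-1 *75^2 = -5625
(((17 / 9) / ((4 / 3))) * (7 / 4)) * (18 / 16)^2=3.14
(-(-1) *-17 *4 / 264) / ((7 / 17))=-289 / 462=-0.63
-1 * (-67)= 67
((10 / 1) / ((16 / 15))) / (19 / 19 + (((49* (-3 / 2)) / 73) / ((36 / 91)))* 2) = -16425 / 7166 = -2.29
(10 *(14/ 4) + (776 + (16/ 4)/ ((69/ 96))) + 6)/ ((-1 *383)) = -18919/ 8809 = -2.15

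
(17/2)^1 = 17/2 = 8.50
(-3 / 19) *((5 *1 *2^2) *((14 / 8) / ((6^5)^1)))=-35 / 49248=-0.00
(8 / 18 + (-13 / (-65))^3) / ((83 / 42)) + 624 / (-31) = -19.90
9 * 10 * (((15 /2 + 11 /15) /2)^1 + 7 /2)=1371 /2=685.50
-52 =-52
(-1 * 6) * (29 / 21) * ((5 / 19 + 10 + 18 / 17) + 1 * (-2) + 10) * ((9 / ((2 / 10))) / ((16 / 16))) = -16289010 / 2261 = -7204.34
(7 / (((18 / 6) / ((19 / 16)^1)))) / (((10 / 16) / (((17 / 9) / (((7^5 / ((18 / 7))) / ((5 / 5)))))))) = 323 / 252105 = 0.00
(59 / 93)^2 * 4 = 13924 / 8649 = 1.61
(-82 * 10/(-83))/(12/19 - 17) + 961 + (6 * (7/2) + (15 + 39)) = 26726688/25813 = 1035.40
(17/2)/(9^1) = 0.94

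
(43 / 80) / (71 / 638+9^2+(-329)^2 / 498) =79431 / 44106400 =0.00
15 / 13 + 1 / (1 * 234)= 271 / 234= 1.16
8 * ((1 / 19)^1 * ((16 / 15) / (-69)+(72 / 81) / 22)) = 2272 / 216315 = 0.01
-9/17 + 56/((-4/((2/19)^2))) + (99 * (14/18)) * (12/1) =5666387/6137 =923.32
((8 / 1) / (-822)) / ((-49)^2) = -4 / 986811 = -0.00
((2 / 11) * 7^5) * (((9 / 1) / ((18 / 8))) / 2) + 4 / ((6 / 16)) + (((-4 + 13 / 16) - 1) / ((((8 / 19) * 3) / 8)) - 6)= 3215405 / 528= 6089.78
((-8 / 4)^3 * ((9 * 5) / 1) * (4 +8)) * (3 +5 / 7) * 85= -9547200 / 7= -1363885.71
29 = 29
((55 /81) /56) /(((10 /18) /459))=10.02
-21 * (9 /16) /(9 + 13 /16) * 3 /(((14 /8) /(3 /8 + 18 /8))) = -1701 /314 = -5.42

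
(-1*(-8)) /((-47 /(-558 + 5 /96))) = 53563 /564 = 94.97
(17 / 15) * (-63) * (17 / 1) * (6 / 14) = -2601 / 5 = -520.20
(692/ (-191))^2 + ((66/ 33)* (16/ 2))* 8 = 5148432/ 36481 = 141.13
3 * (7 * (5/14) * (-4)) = -30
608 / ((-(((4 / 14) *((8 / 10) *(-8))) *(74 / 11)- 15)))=234080 / 10511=22.27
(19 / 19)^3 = 1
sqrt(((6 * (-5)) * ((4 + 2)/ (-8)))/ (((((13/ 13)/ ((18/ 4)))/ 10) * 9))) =15 * sqrt(2)/ 2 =10.61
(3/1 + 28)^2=961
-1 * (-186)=186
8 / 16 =1 / 2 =0.50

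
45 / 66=15 / 22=0.68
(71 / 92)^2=5041 / 8464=0.60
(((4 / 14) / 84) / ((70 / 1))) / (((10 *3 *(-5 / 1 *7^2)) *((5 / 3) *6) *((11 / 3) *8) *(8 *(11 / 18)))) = -3 / 650767040000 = -0.00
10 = 10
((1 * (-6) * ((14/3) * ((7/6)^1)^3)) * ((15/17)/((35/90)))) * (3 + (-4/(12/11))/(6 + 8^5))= -72263975/238782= -302.64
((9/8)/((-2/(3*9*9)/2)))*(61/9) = -14823/8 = -1852.88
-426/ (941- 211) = -213/ 365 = -0.58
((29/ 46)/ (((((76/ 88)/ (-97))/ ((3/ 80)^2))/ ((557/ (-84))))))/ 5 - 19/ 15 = -1332780341/ 1174656000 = -1.13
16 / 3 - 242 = -710 / 3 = -236.67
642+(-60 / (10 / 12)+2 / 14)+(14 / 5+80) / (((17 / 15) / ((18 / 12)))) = 80888 / 119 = 679.73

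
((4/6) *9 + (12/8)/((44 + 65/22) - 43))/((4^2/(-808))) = -322.16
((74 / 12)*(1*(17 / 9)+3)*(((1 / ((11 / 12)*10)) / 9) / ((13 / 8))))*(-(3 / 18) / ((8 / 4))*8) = -2368 / 15795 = -0.15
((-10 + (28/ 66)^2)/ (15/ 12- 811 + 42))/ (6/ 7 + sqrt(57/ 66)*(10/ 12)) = 0.01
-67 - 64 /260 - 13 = -5216 /65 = -80.25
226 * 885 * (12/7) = 342874.29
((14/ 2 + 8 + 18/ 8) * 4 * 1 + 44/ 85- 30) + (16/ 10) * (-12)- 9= 11.32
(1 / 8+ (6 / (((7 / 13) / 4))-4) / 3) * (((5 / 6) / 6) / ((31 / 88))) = 126115 / 23436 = 5.38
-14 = -14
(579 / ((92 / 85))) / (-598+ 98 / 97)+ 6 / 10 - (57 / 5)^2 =-130.26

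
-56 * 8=-448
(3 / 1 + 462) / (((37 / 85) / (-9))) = -9614.19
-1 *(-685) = 685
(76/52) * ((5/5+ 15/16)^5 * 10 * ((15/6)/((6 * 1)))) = 13598846725/81788928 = 166.27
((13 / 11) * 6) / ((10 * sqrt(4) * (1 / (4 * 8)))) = 11.35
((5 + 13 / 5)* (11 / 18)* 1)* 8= 1672 / 45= 37.16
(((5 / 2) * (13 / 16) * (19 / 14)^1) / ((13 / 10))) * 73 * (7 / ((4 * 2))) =34675 / 256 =135.45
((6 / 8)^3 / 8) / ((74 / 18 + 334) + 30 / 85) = 4131 / 26513920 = 0.00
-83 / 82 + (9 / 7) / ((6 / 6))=157 / 574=0.27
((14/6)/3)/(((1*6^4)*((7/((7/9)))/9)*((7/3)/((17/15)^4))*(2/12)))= 83521/32805000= 0.00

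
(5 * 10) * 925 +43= 46293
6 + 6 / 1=12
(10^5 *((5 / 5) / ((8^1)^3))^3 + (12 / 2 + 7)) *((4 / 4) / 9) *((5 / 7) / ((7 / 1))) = 90881795 / 616562688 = 0.15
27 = 27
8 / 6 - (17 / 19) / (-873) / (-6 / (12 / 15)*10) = 1658683 / 1244025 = 1.33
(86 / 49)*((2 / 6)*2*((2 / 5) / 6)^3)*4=688 / 496125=0.00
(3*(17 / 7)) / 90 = 17 / 210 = 0.08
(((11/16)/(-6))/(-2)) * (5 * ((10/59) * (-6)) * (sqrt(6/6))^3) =-275/944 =-0.29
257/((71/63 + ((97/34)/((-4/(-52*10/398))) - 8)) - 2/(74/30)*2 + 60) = 4053287322/827016149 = 4.90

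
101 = 101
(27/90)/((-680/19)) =-57/6800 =-0.01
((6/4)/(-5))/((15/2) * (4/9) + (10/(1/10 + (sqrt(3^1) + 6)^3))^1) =-33121179/376206100 - 2997 * sqrt(3)/3762061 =-0.09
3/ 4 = 0.75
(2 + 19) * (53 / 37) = 1113 / 37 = 30.08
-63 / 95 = -0.66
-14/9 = -1.56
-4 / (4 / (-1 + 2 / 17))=15 / 17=0.88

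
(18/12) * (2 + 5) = 21/2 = 10.50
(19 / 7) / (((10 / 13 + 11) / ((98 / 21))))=494 / 459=1.08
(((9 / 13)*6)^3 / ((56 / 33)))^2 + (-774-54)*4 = -1528.17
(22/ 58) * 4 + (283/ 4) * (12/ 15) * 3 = 24841/ 145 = 171.32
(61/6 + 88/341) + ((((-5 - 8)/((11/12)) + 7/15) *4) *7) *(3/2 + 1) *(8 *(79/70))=-29522249/3410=-8657.55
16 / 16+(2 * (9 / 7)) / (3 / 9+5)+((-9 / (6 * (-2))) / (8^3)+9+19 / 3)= 16.82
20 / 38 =10 / 19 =0.53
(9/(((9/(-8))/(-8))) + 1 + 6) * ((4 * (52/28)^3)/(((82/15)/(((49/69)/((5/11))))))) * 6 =20590284/6601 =3119.27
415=415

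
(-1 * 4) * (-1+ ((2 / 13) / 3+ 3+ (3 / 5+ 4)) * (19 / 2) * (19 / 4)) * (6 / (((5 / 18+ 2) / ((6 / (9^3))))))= -2148208 / 71955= -29.85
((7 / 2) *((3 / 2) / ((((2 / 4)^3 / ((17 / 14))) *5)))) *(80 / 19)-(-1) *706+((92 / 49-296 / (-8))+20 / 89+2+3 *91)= 88083230 / 82859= 1063.05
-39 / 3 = -13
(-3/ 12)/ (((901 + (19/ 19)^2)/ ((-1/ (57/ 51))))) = 17/ 68552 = 0.00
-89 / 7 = -12.71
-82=-82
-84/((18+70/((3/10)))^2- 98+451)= -756/571693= -0.00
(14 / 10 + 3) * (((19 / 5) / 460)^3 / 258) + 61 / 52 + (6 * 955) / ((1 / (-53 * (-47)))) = 1456179658939504730837 / 102020295000000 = 14273431.17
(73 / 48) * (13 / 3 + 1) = 73 / 9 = 8.11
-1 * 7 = -7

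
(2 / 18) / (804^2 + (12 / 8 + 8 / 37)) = 74 / 430514199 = 0.00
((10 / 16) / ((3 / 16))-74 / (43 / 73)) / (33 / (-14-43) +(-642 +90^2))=-299744 / 18278139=-0.02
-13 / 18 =-0.72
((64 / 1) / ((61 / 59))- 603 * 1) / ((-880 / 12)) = 99021 / 13420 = 7.38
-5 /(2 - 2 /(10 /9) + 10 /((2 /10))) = -25 /251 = -0.10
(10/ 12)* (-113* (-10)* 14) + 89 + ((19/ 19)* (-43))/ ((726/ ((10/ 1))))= 4817642/ 363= 13271.74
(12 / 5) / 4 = 3 / 5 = 0.60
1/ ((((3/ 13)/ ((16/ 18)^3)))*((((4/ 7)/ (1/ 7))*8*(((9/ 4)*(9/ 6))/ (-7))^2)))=652288/ 1594323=0.41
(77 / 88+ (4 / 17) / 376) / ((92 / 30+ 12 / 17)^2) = 21408525 / 347966944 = 0.06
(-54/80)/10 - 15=-6027/400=-15.07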